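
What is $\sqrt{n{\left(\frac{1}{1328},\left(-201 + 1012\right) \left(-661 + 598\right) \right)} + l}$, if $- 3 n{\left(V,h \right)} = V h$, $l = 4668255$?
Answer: $\frac{\sqrt{514555152693}}{332} \approx 2160.6$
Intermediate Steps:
$n{\left(V,h \right)} = - \frac{V h}{3}$
$\sqrt{n{\left(\frac{1}{1328},\left(-201 + 1012\right) \left(-661 + 598\right) \right)} + l} = \sqrt{- \frac{\left(-201 + 1012\right) \left(-661 + 598\right)}{3 \cdot 1328} + 4668255} = \sqrt{\left(- \frac{1}{3}\right) \frac{1}{1328} \cdot 811 \left(-63\right) + 4668255} = \sqrt{\left(- \frac{1}{3}\right) \frac{1}{1328} \left(-51093\right) + 4668255} = \sqrt{\frac{17031}{1328} + 4668255} = \sqrt{\frac{6199459671}{1328}} = \frac{\sqrt{514555152693}}{332}$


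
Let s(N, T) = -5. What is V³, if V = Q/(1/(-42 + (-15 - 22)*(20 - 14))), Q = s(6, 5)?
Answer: 2299968000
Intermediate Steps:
Q = -5
V = 1320 (V = -(-210 + 5*(-15 - 22)*(20 - 14)) = -5/(1/(-42 - 37*6)) = -5/(1/(-42 - 222)) = -5/(1/(-264)) = -5/(-1/264) = -5*(-264) = 1320)
V³ = 1320³ = 2299968000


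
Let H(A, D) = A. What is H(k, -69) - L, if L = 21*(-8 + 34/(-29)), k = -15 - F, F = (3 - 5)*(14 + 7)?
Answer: 6369/29 ≈ 219.62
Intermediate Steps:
F = -42 (F = -2*21 = -42)
k = 27 (k = -15 - 1*(-42) = -15 + 42 = 27)
L = -5586/29 (L = 21*(-8 + 34*(-1/29)) = 21*(-8 - 34/29) = 21*(-266/29) = -5586/29 ≈ -192.62)
H(k, -69) - L = 27 - 1*(-5586/29) = 27 + 5586/29 = 6369/29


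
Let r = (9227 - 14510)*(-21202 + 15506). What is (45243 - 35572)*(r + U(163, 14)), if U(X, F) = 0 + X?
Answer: 291020998901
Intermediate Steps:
r = 30091968 (r = -5283*(-5696) = 30091968)
U(X, F) = X
(45243 - 35572)*(r + U(163, 14)) = (45243 - 35572)*(30091968 + 163) = 9671*30092131 = 291020998901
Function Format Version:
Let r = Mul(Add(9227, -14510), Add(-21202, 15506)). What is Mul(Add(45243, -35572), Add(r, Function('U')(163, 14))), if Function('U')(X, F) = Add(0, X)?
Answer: 291020998901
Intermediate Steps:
r = 30091968 (r = Mul(-5283, -5696) = 30091968)
Function('U')(X, F) = X
Mul(Add(45243, -35572), Add(r, Function('U')(163, 14))) = Mul(Add(45243, -35572), Add(30091968, 163)) = Mul(9671, 30092131) = 291020998901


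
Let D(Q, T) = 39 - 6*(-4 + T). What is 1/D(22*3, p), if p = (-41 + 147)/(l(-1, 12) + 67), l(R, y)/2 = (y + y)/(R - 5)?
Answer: 59/3081 ≈ 0.019150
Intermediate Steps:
l(R, y) = 4*y/(-5 + R) (l(R, y) = 2*((y + y)/(R - 5)) = 2*((2*y)/(-5 + R)) = 2*(2*y/(-5 + R)) = 4*y/(-5 + R))
p = 106/59 (p = (-41 + 147)/(4*12/(-5 - 1) + 67) = 106/(4*12/(-6) + 67) = 106/(4*12*(-⅙) + 67) = 106/(-8 + 67) = 106/59 ≈ 1.7966)
D(Q, T) = 63 - 6*T (D(Q, T) = 39 + (24 - 6*T) = 63 - 6*T)
1/D(22*3, p) = 1/(63 - 6*106/59) = 1/(63 - 636/59) = 1/(3081/59) = 59/3081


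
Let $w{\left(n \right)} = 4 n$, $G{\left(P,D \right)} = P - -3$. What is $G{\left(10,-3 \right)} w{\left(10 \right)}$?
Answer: $520$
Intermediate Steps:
$G{\left(P,D \right)} = 3 + P$ ($G{\left(P,D \right)} = P + 3 = 3 + P$)
$G{\left(10,-3 \right)} w{\left(10 \right)} = \left(3 + 10\right) 4 \cdot 10 = 13 \cdot 40 = 520$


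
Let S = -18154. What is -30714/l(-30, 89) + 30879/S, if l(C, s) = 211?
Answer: -564097425/3830494 ≈ -147.26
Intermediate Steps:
-30714/l(-30, 89) + 30879/S = -30714/211 + 30879/(-18154) = -30714*1/211 + 30879*(-1/18154) = -30714/211 - 30879/18154 = -564097425/3830494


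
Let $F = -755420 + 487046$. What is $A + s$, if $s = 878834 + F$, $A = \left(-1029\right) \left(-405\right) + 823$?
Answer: $1028028$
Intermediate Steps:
$A = 417568$ ($A = 416745 + 823 = 417568$)
$F = -268374$
$s = 610460$ ($s = 878834 - 268374 = 610460$)
$A + s = 417568 + 610460 = 1028028$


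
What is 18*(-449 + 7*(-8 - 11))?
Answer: -10476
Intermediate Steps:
18*(-449 + 7*(-8 - 11)) = 18*(-449 + 7*(-19)) = 18*(-449 - 133) = 18*(-582) = -10476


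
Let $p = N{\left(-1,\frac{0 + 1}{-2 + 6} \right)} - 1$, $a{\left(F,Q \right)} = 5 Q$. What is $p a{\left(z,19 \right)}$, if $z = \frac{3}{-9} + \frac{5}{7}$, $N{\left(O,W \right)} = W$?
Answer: $- \frac{285}{4} \approx -71.25$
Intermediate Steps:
$z = \frac{8}{21}$ ($z = 3 \left(- \frac{1}{9}\right) + 5 \cdot \frac{1}{7} = - \frac{1}{3} + \frac{5}{7} = \frac{8}{21} \approx 0.38095$)
$p = - \frac{3}{4}$ ($p = \frac{0 + 1}{-2 + 6} - 1 = 1 \cdot \frac{1}{4} - 1 = \frac{1}{4} - 1 = - \frac{3}{4} \approx -0.75$)
$p a{\left(z,19 \right)} = - \frac{3 \cdot 5 \cdot 19}{4} = \left(- \frac{3}{4}\right) 95 = - \frac{285}{4}$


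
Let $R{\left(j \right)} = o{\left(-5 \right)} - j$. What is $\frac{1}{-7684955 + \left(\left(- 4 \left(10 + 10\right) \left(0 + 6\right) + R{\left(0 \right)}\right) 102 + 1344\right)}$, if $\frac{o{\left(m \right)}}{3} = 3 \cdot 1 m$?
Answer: $- \frac{1}{7737161} \approx -1.2925 \cdot 10^{-7}$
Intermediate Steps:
$o{\left(m \right)} = 9 m$ ($o{\left(m \right)} = 3 \cdot 3 \cdot 1 m = 3 \cdot 3 m = 9 m$)
$R{\left(j \right)} = -45 - j$ ($R{\left(j \right)} = 9 \left(-5\right) - j = -45 - j$)
$\frac{1}{-7684955 + \left(\left(- 4 \left(10 + 10\right) \left(0 + 6\right) + R{\left(0 \right)}\right) 102 + 1344\right)} = \frac{1}{-7684955 + \left(\left(- 4 \left(10 + 10\right) \left(0 + 6\right) - 45\right) 102 + 1344\right)} = \frac{1}{-7684955 + \left(\left(- 4 \cdot 20 \cdot 6 + \left(-45 + 0\right)\right) 102 + 1344\right)} = \frac{1}{-7684955 + \left(\left(\left(-4\right) 120 - 45\right) 102 + 1344\right)} = \frac{1}{-7684955 + \left(\left(-480 - 45\right) 102 + 1344\right)} = \frac{1}{-7684955 + \left(\left(-525\right) 102 + 1344\right)} = \frac{1}{-7684955 + \left(-53550 + 1344\right)} = \frac{1}{-7684955 - 52206} = \frac{1}{-7737161} = - \frac{1}{7737161}$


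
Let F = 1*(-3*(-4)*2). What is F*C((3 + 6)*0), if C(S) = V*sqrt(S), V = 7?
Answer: 0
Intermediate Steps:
C(S) = 7*sqrt(S)
F = 24 (F = 1*(12*2) = 1*24 = 24)
F*C((3 + 6)*0) = 24*(7*sqrt((3 + 6)*0)) = 24*(7*sqrt(9*0)) = 24*(7*sqrt(0)) = 24*(7*0) = 24*0 = 0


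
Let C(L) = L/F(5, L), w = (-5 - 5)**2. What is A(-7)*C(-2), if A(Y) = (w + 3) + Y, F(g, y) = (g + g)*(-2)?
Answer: 48/5 ≈ 9.6000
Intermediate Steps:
w = 100 (w = (-10)**2 = 100)
F(g, y) = -4*g (F(g, y) = (2*g)*(-2) = -4*g)
A(Y) = 103 + Y (A(Y) = (100 + 3) + Y = 103 + Y)
C(L) = -L/20 (C(L) = L/((-4*5)) = L/(-20) = L*(-1/20) = -L/20)
A(-7)*C(-2) = (103 - 7)*(-1/20*(-2)) = 96*(1/10) = 48/5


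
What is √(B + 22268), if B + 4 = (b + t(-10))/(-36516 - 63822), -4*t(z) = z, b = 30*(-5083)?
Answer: √224162890219191/100338 ≈ 149.22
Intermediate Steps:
b = -152490
t(z) = -z/4
B = -497729/200676 (B = -4 + (-152490 - ¼*(-10))/(-36516 - 63822) = -4 + (-152490 + 5/2)/(-100338) = -4 - 304975/2*(-1/100338) = -4 + 304975/200676 = -497729/200676 ≈ -2.4803)
√(B + 22268) = √(-497729/200676 + 22268) = √(4468155439/200676) = √224162890219191/100338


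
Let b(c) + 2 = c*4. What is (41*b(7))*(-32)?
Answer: -34112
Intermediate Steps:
b(c) = -2 + 4*c (b(c) = -2 + c*4 = -2 + 4*c)
(41*b(7))*(-32) = (41*(-2 + 4*7))*(-32) = (41*(-2 + 28))*(-32) = (41*26)*(-32) = 1066*(-32) = -34112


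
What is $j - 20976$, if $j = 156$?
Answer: $-20820$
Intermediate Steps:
$j - 20976 = 156 - 20976 = -20820$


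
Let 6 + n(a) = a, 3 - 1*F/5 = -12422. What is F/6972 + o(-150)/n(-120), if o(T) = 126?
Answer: 7879/996 ≈ 7.9106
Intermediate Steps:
F = 62125 (F = 15 - 5*(-12422) = 15 + 62110 = 62125)
n(a) = -6 + a
F/6972 + o(-150)/n(-120) = 62125/6972 + 126/(-6 - 120) = 62125*(1/6972) + 126/(-126) = 8875/996 + 126*(-1/126) = 8875/996 - 1 = 7879/996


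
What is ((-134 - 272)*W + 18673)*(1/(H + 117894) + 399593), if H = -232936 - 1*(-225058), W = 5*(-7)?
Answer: 481863355062929/36672 ≈ 1.3140e+10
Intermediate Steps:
W = -35
H = -7878 (H = -232936 + 225058 = -7878)
((-134 - 272)*W + 18673)*(1/(H + 117894) + 399593) = ((-134 - 272)*(-35) + 18673)*(1/(-7878 + 117894) + 399593) = (-406*(-35) + 18673)*(1/110016 + 399593) = (14210 + 18673)*(1/110016 + 399593) = 32883*(43961623489/110016) = 481863355062929/36672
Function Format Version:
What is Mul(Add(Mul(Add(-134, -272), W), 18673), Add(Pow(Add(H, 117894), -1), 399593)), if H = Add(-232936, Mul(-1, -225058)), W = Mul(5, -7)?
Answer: Rational(481863355062929, 36672) ≈ 1.3140e+10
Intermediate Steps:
W = -35
H = -7878 (H = Add(-232936, 225058) = -7878)
Mul(Add(Mul(Add(-134, -272), W), 18673), Add(Pow(Add(H, 117894), -1), 399593)) = Mul(Add(Mul(Add(-134, -272), -35), 18673), Add(Pow(Add(-7878, 117894), -1), 399593)) = Mul(Add(Mul(-406, -35), 18673), Add(Pow(110016, -1), 399593)) = Mul(Add(14210, 18673), Add(Rational(1, 110016), 399593)) = Mul(32883, Rational(43961623489, 110016)) = Rational(481863355062929, 36672)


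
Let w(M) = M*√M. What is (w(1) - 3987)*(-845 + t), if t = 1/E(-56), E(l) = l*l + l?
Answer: 5186979807/1540 ≈ 3.3682e+6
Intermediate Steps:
w(M) = M^(3/2)
E(l) = l + l² (E(l) = l² + l = l + l²)
t = 1/3080 (t = 1/(-56*(1 - 56)) = 1/(-56*(-55)) = 1/3080 ≈ 0.00032468)
(w(1) - 3987)*(-845 + t) = (1^(3/2) - 3987)*(-845 + 1/3080) = (1 - 3987)*(-2602599/3080) = -3986*(-2602599/3080) = 5186979807/1540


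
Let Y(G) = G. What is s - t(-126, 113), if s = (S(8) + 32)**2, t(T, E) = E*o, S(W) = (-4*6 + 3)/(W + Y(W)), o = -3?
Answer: 327865/256 ≈ 1280.7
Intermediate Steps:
S(W) = -21/(2*W) (S(W) = (-4*6 + 3)/(W + W) = (-24 + 3)/((2*W)) = -21/(2*W))
t(T, E) = -3*E (t(T, E) = E*(-3) = -3*E)
s = 241081/256 (s = (-21/2/8 + 32)**2 = (-21/2*1/8 + 32)**2 = (-21/16 + 32)**2 = (491/16)**2 = 241081/256 ≈ 941.72)
s - t(-126, 113) = 241081/256 - (-3)*113 = 241081/256 - 1*(-339) = 241081/256 + 339 = 327865/256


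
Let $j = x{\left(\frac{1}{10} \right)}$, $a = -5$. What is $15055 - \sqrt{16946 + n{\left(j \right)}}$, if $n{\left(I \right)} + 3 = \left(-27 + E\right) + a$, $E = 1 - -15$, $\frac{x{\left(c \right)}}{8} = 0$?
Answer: $15055 - \sqrt{16927} \approx 14925.0$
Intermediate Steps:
$x{\left(c \right)} = 0$ ($x{\left(c \right)} = 8 \cdot 0 = 0$)
$j = 0$
$E = 16$ ($E = 1 + 15 = 16$)
$n{\left(I \right)} = -19$ ($n{\left(I \right)} = -3 + \left(\left(-27 + 16\right) - 5\right) = -3 - 16 = -19$)
$15055 - \sqrt{16946 + n{\left(j \right)}} = 15055 - \sqrt{16946 - 19} = 15055 - \sqrt{16927}$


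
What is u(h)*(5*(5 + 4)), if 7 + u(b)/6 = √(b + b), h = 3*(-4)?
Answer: -1890 + 540*I*√6 ≈ -1890.0 + 1322.7*I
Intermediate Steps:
h = -12
u(b) = -42 + 6*√2*√b (u(b) = -42 + 6*√(b + b) = -42 + 6*√(2*b) = -42 + 6*(√2*√b) = -42 + 6*√2*√b)
u(h)*(5*(5 + 4)) = (-42 + 6*√2*√(-12))*(5*(5 + 4)) = (-42 + 6*√2*(2*I*√3))*(5*9) = (-42 + 12*I*√6)*45 = -1890 + 540*I*√6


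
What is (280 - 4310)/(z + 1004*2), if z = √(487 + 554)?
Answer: -261040/130033 + 130*√1041/130033 ≈ -1.9752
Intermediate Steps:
z = √1041 ≈ 32.265
(280 - 4310)/(z + 1004*2) = (280 - 4310)/(√1041 + 1004*2) = -4030/(√1041 + 2008) = -4030/(2008 + √1041)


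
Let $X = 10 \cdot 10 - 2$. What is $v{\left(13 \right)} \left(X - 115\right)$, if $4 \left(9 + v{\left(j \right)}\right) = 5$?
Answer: $\frac{527}{4} \approx 131.75$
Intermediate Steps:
$v{\left(j \right)} = - \frac{31}{4}$ ($v{\left(j \right)} = -9 + \frac{1}{4} \cdot 5 = -9 + \frac{5}{4} = - \frac{31}{4}$)
$X = 98$ ($X = 100 - 2 = 98$)
$v{\left(13 \right)} \left(X - 115\right) = - \frac{31 \left(98 - 115\right)}{4} = \left(- \frac{31}{4}\right) \left(-17\right) = \frac{527}{4}$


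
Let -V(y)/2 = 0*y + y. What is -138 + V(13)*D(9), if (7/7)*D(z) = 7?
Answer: -320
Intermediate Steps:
D(z) = 7
V(y) = -2*y (V(y) = -2*(0*y + y) = -2*(0 + y) = -2*y)
-138 + V(13)*D(9) = -138 - 2*13*7 = -138 - 26*7 = -138 - 182 = -320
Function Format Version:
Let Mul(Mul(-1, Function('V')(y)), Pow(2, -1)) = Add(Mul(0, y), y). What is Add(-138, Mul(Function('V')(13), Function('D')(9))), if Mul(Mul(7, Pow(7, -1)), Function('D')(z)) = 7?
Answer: -320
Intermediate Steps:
Function('D')(z) = 7
Function('V')(y) = Mul(-2, y) (Function('V')(y) = Mul(-2, Add(Mul(0, y), y)) = Mul(-2, Add(0, y)) = Mul(-2, y))
Add(-138, Mul(Function('V')(13), Function('D')(9))) = Add(-138, Mul(Mul(-2, 13), 7)) = Add(-138, Mul(-26, 7)) = Add(-138, -182) = -320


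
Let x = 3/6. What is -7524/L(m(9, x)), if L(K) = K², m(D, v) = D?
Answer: -836/9 ≈ -92.889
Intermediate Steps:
x = ½ (x = 3*(⅙) = ½ ≈ 0.50000)
-7524/L(m(9, x)) = -7524/(9²) = -7524/81 = -7524*1/81 = -836/9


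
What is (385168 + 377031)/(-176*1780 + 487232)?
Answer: 762199/173952 ≈ 4.3817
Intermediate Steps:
(385168 + 377031)/(-176*1780 + 487232) = 762199/(-313280 + 487232) = 762199/173952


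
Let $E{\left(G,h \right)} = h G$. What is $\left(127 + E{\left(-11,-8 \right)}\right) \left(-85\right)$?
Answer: $-18275$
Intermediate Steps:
$E{\left(G,h \right)} = G h$
$\left(127 + E{\left(-11,-8 \right)}\right) \left(-85\right) = \left(127 - -88\right) \left(-85\right) = \left(127 + 88\right) \left(-85\right) = 215 \left(-85\right) = -18275$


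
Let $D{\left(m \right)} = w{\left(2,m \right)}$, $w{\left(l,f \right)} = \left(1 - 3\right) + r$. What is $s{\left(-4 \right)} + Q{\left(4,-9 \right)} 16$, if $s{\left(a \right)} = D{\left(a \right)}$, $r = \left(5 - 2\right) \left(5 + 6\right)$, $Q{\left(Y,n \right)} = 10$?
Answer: $191$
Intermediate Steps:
$r = 33$ ($r = 3 \cdot 11 = 33$)
$w{\left(l,f \right)} = 31$ ($w{\left(l,f \right)} = \left(1 - 3\right) + 33 = -2 + 33 = 31$)
$D{\left(m \right)} = 31$
$s{\left(a \right)} = 31$
$s{\left(-4 \right)} + Q{\left(4,-9 \right)} 16 = 31 + 10 \cdot 16 = 31 + 160 = 191$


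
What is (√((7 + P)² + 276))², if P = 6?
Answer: 445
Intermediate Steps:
(√((7 + P)² + 276))² = (√((7 + 6)² + 276))² = (√(13² + 276))² = (√(169 + 276))² = (√445)² = 445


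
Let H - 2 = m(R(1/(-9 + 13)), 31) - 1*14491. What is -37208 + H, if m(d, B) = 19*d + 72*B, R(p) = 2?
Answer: -49427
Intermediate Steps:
H = -12219 (H = 2 + ((19*2 + 72*31) - 1*14491) = 2 + ((38 + 2232) - 14491) = 2 + (2270 - 14491) = 2 - 12221 = -12219)
-37208 + H = -37208 - 12219 = -49427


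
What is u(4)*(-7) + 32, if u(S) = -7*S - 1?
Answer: 235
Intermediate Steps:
u(S) = -1 - 7*S
u(4)*(-7) + 32 = (-1 - 7*4)*(-7) + 32 = (-1 - 28)*(-7) + 32 = -29*(-7) + 32 = 203 + 32 = 235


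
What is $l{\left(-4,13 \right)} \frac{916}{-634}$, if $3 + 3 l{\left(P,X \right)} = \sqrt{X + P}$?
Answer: $0$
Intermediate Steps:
$l{\left(P,X \right)} = -1 + \frac{\sqrt{P + X}}{3}$ ($l{\left(P,X \right)} = -1 + \frac{\sqrt{X + P}}{3} = -1 + \frac{\sqrt{P + X}}{3}$)
$l{\left(-4,13 \right)} \frac{916}{-634} = \left(-1 + \frac{\sqrt{-4 + 13}}{3}\right) \frac{916}{-634} = \left(-1 + \frac{\sqrt{9}}{3}\right) 916 \left(- \frac{1}{634}\right) = \left(-1 + \frac{1}{3} \cdot 3\right) \left(- \frac{458}{317}\right) = \left(-1 + 1\right) \left(- \frac{458}{317}\right) = 0 \left(- \frac{458}{317}\right) = 0$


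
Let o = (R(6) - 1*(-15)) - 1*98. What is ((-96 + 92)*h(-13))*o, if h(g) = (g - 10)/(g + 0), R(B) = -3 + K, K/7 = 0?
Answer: 7912/13 ≈ 608.62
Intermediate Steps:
K = 0 (K = 7*0 = 0)
R(B) = -3 (R(B) = -3 + 0 = -3)
h(g) = (-10 + g)/g
o = -86 (o = (-3 - 1*(-15)) - 1*98 = (-3 + 15) - 98 = 12 - 98 = -86)
((-96 + 92)*h(-13))*o = ((-96 + 92)*((-10 - 13)/(-13)))*(-86) = -(-4)*(-23)/13*(-86) = -4*23/13*(-86) = -92/13*(-86) = 7912/13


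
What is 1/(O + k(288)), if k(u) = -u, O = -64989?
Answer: -1/65277 ≈ -1.5319e-5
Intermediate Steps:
1/(O + k(288)) = 1/(-64989 - 1*288) = 1/(-64989 - 288) = 1/(-65277) = -1/65277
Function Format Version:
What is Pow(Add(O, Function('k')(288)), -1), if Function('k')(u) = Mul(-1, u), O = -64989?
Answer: Rational(-1, 65277) ≈ -1.5319e-5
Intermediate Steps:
Pow(Add(O, Function('k')(288)), -1) = Pow(Add(-64989, Mul(-1, 288)), -1) = Pow(Add(-64989, -288), -1) = Pow(-65277, -1) = Rational(-1, 65277)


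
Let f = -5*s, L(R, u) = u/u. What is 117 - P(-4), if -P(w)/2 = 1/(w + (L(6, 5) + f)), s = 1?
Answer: 467/4 ≈ 116.75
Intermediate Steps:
L(R, u) = 1
f = -5 (f = -5*1 = -5)
P(w) = -2/(-4 + w) (P(w) = -2/(w + (1 - 5)) = -2/(w - 4) = -2/(-4 + w))
117 - P(-4) = 117 - (-2)/(-4 - 4) = 117 - (-2)/(-8) = 117 - (-2)*(-1)/8 = 117 - 1*¼ = 117 - ¼ = 467/4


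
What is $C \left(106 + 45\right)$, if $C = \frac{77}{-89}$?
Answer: $- \frac{11627}{89} \approx -130.64$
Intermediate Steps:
$C = - \frac{77}{89}$ ($C = 77 \left(- \frac{1}{89}\right) = - \frac{77}{89} \approx -0.86517$)
$C \left(106 + 45\right) = - \frac{77 \left(106 + 45\right)}{89} = \left(- \frac{77}{89}\right) 151 = - \frac{11627}{89}$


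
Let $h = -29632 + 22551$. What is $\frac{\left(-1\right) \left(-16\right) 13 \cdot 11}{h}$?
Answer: $- \frac{2288}{7081} \approx -0.32312$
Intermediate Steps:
$h = -7081$
$\frac{\left(-1\right) \left(-16\right) 13 \cdot 11}{h} = \frac{\left(-1\right) \left(-16\right) 13 \cdot 11}{-7081} = - \left(-208\right) 11 \left(- \frac{1}{7081}\right) = \left(-1\right) \left(-2288\right) \left(- \frac{1}{7081}\right) = 2288 \left(- \frac{1}{7081}\right) = - \frac{2288}{7081}$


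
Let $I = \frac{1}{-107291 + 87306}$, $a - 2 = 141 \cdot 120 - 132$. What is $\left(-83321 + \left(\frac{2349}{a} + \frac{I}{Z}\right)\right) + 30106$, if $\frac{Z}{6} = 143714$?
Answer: $- \frac{1539707059914361253}{28933780097460} \approx -53215.0$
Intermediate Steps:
$Z = 862284$ ($Z = 6 \cdot 143714 = 862284$)
$a = 16790$ ($a = 2 + \left(141 \cdot 120 - 132\right) = 2 + \left(16920 - 132\right) = 2 + 16788 = 16790$)
$I = - \frac{1}{19985}$ ($I = \frac{1}{-19985} = - \frac{1}{19985} \approx -5.0038 \cdot 10^{-5}$)
$\left(-83321 + \left(\frac{2349}{a} + \frac{I}{Z}\right)\right) + 30106 = \left(-83321 + \left(\frac{2349}{16790} - \frac{1}{19985 \cdot 862284}\right)\right) + 30106 = \left(-83321 + \left(2349 \cdot \frac{1}{16790} - \frac{1}{17232745740}\right)\right) + 30106 = \left(-83321 + \left(\frac{2349}{16790} - \frac{1}{17232745740}\right)\right) + 30106 = \left(-83321 + \frac{4047971972647}{28933780097460}\right) + 30106 = - \frac{2410787443528492013}{28933780097460} + 30106 = - \frac{1539707059914361253}{28933780097460}$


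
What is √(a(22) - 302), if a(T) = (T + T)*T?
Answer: 3*√74 ≈ 25.807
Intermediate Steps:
a(T) = 2*T² (a(T) = (2*T)*T = 2*T²)
√(a(22) - 302) = √(2*22² - 302) = √(2*484 - 302) = √(968 - 302) = √666 = 3*√74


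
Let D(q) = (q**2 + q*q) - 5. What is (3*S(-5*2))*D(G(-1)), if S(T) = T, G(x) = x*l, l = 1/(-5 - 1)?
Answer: 445/3 ≈ 148.33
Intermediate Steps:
l = -1/6 (l = 1/(-6) = -1/6 ≈ -0.16667)
G(x) = -x/6 (G(x) = x*(-1/6) = -x/6)
D(q) = -5 + 2*q**2 (D(q) = (q**2 + q**2) - 5 = 2*q**2 - 5 = -5 + 2*q**2)
(3*S(-5*2))*D(G(-1)) = (3*(-5*2))*(-5 + 2*(-1/6*(-1))**2) = (3*(-10))*(-5 + 2*(1/6)**2) = -30*(-5 + 2*(1/36)) = -30*(-5 + 1/18) = -30*(-89/18) = 445/3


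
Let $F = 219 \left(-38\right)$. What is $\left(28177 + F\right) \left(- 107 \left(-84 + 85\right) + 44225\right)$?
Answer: $875962890$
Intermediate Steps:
$F = -8322$
$\left(28177 + F\right) \left(- 107 \left(-84 + 85\right) + 44225\right) = \left(28177 - 8322\right) \left(- 107 \left(-84 + 85\right) + 44225\right) = 19855 \left(\left(-107\right) 1 + 44225\right) = 19855 \left(-107 + 44225\right) = 19855 \cdot 44118 = 875962890$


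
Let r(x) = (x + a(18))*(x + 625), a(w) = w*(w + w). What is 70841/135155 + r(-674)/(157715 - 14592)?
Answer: 10311163913/19343789065 ≈ 0.53305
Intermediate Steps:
a(w) = 2*w² (a(w) = w*(2*w) = 2*w²)
r(x) = (625 + x)*(648 + x) (r(x) = (x + 2*18²)*(x + 625) = (x + 2*324)*(625 + x) = (x + 648)*(625 + x) = (648 + x)*(625 + x) = (625 + x)*(648 + x))
70841/135155 + r(-674)/(157715 - 14592) = 70841/135155 + (405000 + (-674)² + 1273*(-674))/(157715 - 14592) = 70841*(1/135155) + (405000 + 454276 - 858002)/143123 = 70841/135155 + 1274*(1/143123) = 70841/135155 + 1274/143123 = 10311163913/19343789065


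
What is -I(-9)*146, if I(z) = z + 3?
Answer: 876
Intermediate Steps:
I(z) = 3 + z
-I(-9)*146 = -(3 - 9)*146 = -(-6)*146 = -1*(-876) = 876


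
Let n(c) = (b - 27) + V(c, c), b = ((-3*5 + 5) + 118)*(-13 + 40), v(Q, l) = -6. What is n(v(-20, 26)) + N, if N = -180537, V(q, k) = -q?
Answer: -177642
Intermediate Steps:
b = 2916 (b = ((-15 + 5) + 118)*27 = (-10 + 118)*27 = 108*27 = 2916)
n(c) = 2889 - c (n(c) = (2916 - 27) - c = 2889 - c)
n(v(-20, 26)) + N = (2889 - 1*(-6)) - 180537 = (2889 + 6) - 180537 = 2895 - 180537 = -177642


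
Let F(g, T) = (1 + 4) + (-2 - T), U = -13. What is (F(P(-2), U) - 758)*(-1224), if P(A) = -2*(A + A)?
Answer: 908208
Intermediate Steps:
P(A) = -4*A
F(g, T) = 3 - T (F(g, T) = 5 + (-2 - T) = 3 - T)
(F(P(-2), U) - 758)*(-1224) = ((3 - 1*(-13)) - 758)*(-1224) = ((3 + 13) - 758)*(-1224) = (16 - 758)*(-1224) = -742*(-1224) = 908208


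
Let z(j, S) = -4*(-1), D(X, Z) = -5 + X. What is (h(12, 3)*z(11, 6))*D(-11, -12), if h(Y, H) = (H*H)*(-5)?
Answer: 2880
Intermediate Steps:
h(Y, H) = -5*H² (h(Y, H) = H²*(-5) = -5*H²)
z(j, S) = 4
(h(12, 3)*z(11, 6))*D(-11, -12) = (-5*3²*4)*(-5 - 11) = (-5*9*4)*(-16) = -45*4*(-16) = -180*(-16) = 2880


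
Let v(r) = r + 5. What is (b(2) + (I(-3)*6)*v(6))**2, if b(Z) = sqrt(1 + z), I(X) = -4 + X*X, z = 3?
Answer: 110224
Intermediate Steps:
I(X) = -4 + X**2
b(Z) = 2 (b(Z) = sqrt(1 + 3) = sqrt(4) = 2)
v(r) = 5 + r
(b(2) + (I(-3)*6)*v(6))**2 = (2 + ((-4 + (-3)**2)*6)*(5 + 6))**2 = (2 + ((-4 + 9)*6)*11)**2 = (2 + (5*6)*11)**2 = (2 + 30*11)**2 = (2 + 330)**2 = 332**2 = 110224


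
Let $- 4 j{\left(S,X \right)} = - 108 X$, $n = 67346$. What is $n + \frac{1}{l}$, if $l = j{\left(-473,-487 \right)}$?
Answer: $\frac{885532553}{13149} \approx 67346.0$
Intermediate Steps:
$j{\left(S,X \right)} = 27 X$ ($j{\left(S,X \right)} = - \frac{\left(-108\right) X}{4} = 27 X$)
$l = -13149$ ($l = 27 \left(-487\right) = -13149$)
$n + \frac{1}{l} = 67346 + \frac{1}{-13149} = 67346 - \frac{1}{13149} = \frac{885532553}{13149}$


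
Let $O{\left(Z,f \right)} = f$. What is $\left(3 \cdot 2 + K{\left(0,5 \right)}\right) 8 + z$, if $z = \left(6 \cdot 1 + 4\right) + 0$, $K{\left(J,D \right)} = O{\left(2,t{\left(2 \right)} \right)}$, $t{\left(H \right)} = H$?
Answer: $74$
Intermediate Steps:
$K{\left(J,D \right)} = 2$
$z = 10$ ($z = \left(6 + 4\right) + 0 = 10 + 0 = 10$)
$\left(3 \cdot 2 + K{\left(0,5 \right)}\right) 8 + z = \left(3 \cdot 2 + 2\right) 8 + 10 = \left(6 + 2\right) 8 + 10 = 8 \cdot 8 + 10 = 64 + 10 = 74$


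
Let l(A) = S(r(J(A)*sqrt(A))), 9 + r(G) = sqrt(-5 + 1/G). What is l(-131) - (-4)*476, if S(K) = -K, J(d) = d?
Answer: 1913 - sqrt(-85805 + I*sqrt(131))/131 ≈ 1913.0 - 2.2361*I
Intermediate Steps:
r(G) = -9 + sqrt(-5 + 1/G)
l(A) = 9 - sqrt(-5 + A**(-3/2)) (l(A) = -(-9 + sqrt(-5 + 1/(A*sqrt(A)))) = -(-9 + sqrt(-5 + 1/(A**(3/2)))) = -(-9 + sqrt(-5 + A**(-3/2))) = 9 - sqrt(-5 + A**(-3/2)))
l(-131) - (-4)*476 = (9 - sqrt(-5 + (-131)**(-3/2))) - (-4)*476 = (9 - sqrt(-5 + I*sqrt(131)/17161)) - 1*(-1904) = (9 - sqrt(-5 + I*sqrt(131)/17161)) + 1904 = 1913 - sqrt(-5 + I*sqrt(131)/17161)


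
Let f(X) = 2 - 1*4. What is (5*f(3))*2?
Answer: -20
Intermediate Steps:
f(X) = -2 (f(X) = 2 - 4 = -2)
(5*f(3))*2 = (5*(-2))*2 = -10*2 = -20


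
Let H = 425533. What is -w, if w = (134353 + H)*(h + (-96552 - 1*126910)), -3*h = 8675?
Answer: 380196747046/3 ≈ 1.2673e+11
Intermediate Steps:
h = -8675/3 (h = -⅓*8675 = -8675/3 ≈ -2891.7)
w = -380196747046/3 (w = (134353 + 425533)*(-8675/3 + (-96552 - 1*126910)) = 559886*(-8675/3 + (-96552 - 126910)) = 559886*(-8675/3 - 223462) = 559886*(-679061/3) = -380196747046/3 ≈ -1.2673e+11)
-w = -1*(-380196747046/3) = 380196747046/3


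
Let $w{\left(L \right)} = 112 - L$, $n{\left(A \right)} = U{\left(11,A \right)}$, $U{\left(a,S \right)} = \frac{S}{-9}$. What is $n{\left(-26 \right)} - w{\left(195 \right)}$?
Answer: $\frac{773}{9} \approx 85.889$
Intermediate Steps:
$U{\left(a,S \right)} = - \frac{S}{9}$ ($U{\left(a,S \right)} = S \left(- \frac{1}{9}\right) = - \frac{S}{9}$)
$n{\left(A \right)} = - \frac{A}{9}$
$n{\left(-26 \right)} - w{\left(195 \right)} = \left(- \frac{1}{9}\right) \left(-26\right) - \left(112 - 195\right) = \frac{26}{9} - \left(112 - 195\right) = \frac{26}{9} - -83 = \frac{26}{9} + 83 = \frac{773}{9}$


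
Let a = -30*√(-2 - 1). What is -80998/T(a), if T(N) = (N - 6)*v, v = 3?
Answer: 40499/684 - 202495*I*√3/684 ≈ 59.209 - 512.77*I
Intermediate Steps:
a = -30*I*√3 ≈ -51.962*I
T(N) = -18 + 3*N (T(N) = (N - 6)*3 = (-6 + N)*3 = -18 + 3*N)
-80998/T(a) = -80998/(-18 + 3*(-30*I*√3)) = -80998/(-18 - 90*I*√3)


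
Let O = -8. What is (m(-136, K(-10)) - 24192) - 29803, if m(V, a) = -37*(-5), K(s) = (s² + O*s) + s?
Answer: -53810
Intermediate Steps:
K(s) = s² - 7*s (K(s) = (s² - 8*s) + s = s² - 7*s)
m(V, a) = 185
(m(-136, K(-10)) - 24192) - 29803 = (185 - 24192) - 29803 = -24007 - 29803 = -53810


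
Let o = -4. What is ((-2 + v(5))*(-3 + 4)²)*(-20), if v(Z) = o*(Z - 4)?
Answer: 120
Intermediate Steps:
v(Z) = 16 - 4*Z (v(Z) = -4*(Z - 4) = -4*(-4 + Z) = 16 - 4*Z)
((-2 + v(5))*(-3 + 4)²)*(-20) = ((-2 + (16 - 4*5))*(-3 + 4)²)*(-20) = ((-2 + (16 - 20))*1²)*(-20) = ((-2 - 4)*1)*(-20) = -6*1*(-20) = -6*(-20) = 120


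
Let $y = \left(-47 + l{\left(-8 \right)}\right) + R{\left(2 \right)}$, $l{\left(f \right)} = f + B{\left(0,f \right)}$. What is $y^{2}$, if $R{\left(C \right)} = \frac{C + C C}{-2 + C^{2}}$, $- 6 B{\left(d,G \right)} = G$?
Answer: $\frac{23104}{9} \approx 2567.1$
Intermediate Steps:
$B{\left(d,G \right)} = - \frac{G}{6}$
$l{\left(f \right)} = \frac{5 f}{6}$ ($l{\left(f \right)} = f - \frac{f}{6} = \frac{5 f}{6}$)
$R{\left(C \right)} = \frac{C + C^{2}}{-2 + C^{2}}$
$y = - \frac{152}{3}$ ($y = \left(-47 + \frac{5}{6} \left(-8\right)\right) + \frac{2 \left(1 + 2\right)}{-2 + 2^{2}} = \left(-47 - \frac{20}{3}\right) + 2 \frac{1}{-2 + 4} \cdot 3 = - \frac{161}{3} + 2 \cdot \frac{1}{2} \cdot 3 = - \frac{161}{3} + 3 = - \frac{152}{3} \approx -50.667$)
$y^{2} = \left(- \frac{152}{3}\right)^{2} = \frac{23104}{9}$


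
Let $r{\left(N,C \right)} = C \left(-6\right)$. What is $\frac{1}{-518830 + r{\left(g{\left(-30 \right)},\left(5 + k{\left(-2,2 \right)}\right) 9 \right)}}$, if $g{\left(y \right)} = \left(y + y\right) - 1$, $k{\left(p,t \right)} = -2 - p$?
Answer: $- \frac{1}{519100} \approx -1.9264 \cdot 10^{-6}$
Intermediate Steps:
$g{\left(y \right)} = -1 + 2 y$ ($g{\left(y \right)} = 2 y - 1 = -1 + 2 y$)
$r{\left(N,C \right)} = - 6 C$
$\frac{1}{-518830 + r{\left(g{\left(-30 \right)},\left(5 + k{\left(-2,2 \right)}\right) 9 \right)}} = \frac{1}{-518830 - 6 \left(5 - 0\right) 9} = \frac{1}{-518830 - 6 \left(5 + \left(-2 + 2\right)\right) 9} = \frac{1}{-518830 - 6 \left(5 + 0\right) 9} = \frac{1}{-518830 - 6 \cdot 5 \cdot 9} = \frac{1}{-518830 - 270} = \frac{1}{-519100} = - \frac{1}{519100}$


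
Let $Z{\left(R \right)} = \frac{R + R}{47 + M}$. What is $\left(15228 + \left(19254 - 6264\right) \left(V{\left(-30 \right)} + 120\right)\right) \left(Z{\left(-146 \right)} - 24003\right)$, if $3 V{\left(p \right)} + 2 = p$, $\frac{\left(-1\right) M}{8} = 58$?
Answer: $- \frac{14367540357812}{417} \approx -3.4455 \cdot 10^{10}$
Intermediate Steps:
$M = -464$ ($M = \left(-8\right) 58 = -464$)
$V{\left(p \right)} = - \frac{2}{3} + \frac{p}{3}$
$Z{\left(R \right)} = - \frac{2 R}{417}$ ($Z{\left(R \right)} = \frac{R + R}{47 - 464} = \frac{2 R}{-417} = 2 R \left(- \frac{1}{417}\right) = - \frac{2 R}{417}$)
$\left(15228 + \left(19254 - 6264\right) \left(V{\left(-30 \right)} + 120\right)\right) \left(Z{\left(-146 \right)} - 24003\right) = \left(15228 + \left(19254 - 6264\right) \left(\left(- \frac{2}{3} + \frac{1}{3} \left(-30\right)\right) + 120\right)\right) \left(\left(- \frac{2}{417}\right) \left(-146\right) - 24003\right) = \left(15228 + 12990 \left(\left(- \frac{2}{3} - 10\right) + 120\right)\right) \left(\frac{292}{417} - 24003\right) = \left(15228 + 12990 \left(- \frac{32}{3} + 120\right)\right) \left(- \frac{10008959}{417}\right) = \left(15228 + 12990 \cdot \frac{328}{3}\right) \left(- \frac{10008959}{417}\right) = \left(15228 + 1420240\right) \left(- \frac{10008959}{417}\right) = 1435468 \left(- \frac{10008959}{417}\right) = - \frac{14367540357812}{417}$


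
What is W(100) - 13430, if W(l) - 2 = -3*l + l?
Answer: -13628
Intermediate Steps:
W(l) = 2 - 2*l (W(l) = 2 + (-3*l + l) = 2 - 2*l)
W(100) - 13430 = (2 - 2*100) - 13430 = (2 - 200) - 13430 = -198 - 13430 = -13628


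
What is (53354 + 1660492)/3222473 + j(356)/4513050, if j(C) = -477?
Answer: 859237285631/1615909085850 ≈ 0.53174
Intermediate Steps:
(53354 + 1660492)/3222473 + j(356)/4513050 = (53354 + 1660492)/3222473 - 477/4513050 = 1713846*(1/3222473) - 477*1/4513050 = 1713846/3222473 - 53/501450 = 859237285631/1615909085850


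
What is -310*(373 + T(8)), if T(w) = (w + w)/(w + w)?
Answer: -115940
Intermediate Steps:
T(w) = 1 (T(w) = (2*w)/((2*w)) = (2*w)*(1/(2*w)) = 1)
-310*(373 + T(8)) = -310*(373 + 1) = -310*374 = -115940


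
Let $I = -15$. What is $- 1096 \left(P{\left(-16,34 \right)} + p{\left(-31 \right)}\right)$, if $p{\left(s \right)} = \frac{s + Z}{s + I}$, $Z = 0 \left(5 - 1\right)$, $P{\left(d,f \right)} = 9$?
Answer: $- \frac{243860}{23} \approx -10603.0$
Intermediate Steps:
$Z = 0$ ($Z = 0 \cdot 4 = 0$)
$p{\left(s \right)} = \frac{s}{-15 + s}$ ($p{\left(s \right)} = \frac{s + 0}{s - 15} = \frac{s}{-15 + s}$)
$- 1096 \left(P{\left(-16,34 \right)} + p{\left(-31 \right)}\right) = - 1096 \left(9 - \frac{31}{-15 - 31}\right) = - 1096 \left(9 - \frac{31}{-46}\right) = - 1096 \left(9 - - \frac{31}{46}\right) = - 1096 \left(9 + \frac{31}{46}\right) = \left(-1096\right) \frac{445}{46} = - \frac{243860}{23}$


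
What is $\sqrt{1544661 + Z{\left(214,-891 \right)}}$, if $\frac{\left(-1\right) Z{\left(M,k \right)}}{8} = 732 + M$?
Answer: $\sqrt{1537093} \approx 1239.8$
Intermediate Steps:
$Z{\left(M,k \right)} = -5856 - 8 M$ ($Z{\left(M,k \right)} = - 8 \left(732 + M\right) = -5856 - 8 M$)
$\sqrt{1544661 + Z{\left(214,-891 \right)}} = \sqrt{1544661 - 7568} = \sqrt{1537093}$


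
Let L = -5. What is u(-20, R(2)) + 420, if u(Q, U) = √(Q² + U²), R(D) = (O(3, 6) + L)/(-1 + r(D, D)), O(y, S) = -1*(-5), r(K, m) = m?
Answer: 440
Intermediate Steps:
O(y, S) = 5
R(D) = 0 (R(D) = (5 - 5)/(-1 + D) = 0/(-1 + D) = 0)
u(-20, R(2)) + 420 = √((-20)² + 0²) + 420 = √(400 + 0) + 420 = √400 + 420 = 20 + 420 = 440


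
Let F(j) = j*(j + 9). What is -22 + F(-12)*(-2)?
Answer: -94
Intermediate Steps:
F(j) = j*(9 + j)
-22 + F(-12)*(-2) = -22 - 12*(9 - 12)*(-2) = -22 - 12*(-3)*(-2) = -22 + 36*(-2) = -22 - 72 = -94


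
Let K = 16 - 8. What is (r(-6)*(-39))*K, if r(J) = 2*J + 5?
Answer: 2184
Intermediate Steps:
r(J) = 5 + 2*J
K = 8
(r(-6)*(-39))*K = ((5 + 2*(-6))*(-39))*8 = ((5 - 12)*(-39))*8 = -7*(-39)*8 = 273*8 = 2184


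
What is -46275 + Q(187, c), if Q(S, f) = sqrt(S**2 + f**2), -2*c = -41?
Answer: -46275 + sqrt(141557)/2 ≈ -46087.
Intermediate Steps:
c = 41/2 (c = -1/2*(-41) = 41/2 ≈ 20.500)
-46275 + Q(187, c) = -46275 + sqrt(187**2 + (41/2)**2) = -46275 + sqrt(34969 + 1681/4) = -46275 + sqrt(141557/4) = -46275 + sqrt(141557)/2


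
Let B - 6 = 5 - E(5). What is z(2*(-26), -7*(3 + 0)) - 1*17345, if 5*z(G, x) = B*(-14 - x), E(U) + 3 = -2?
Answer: -86613/5 ≈ -17323.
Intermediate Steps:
E(U) = -5 (E(U) = -3 - 2 = -5)
B = 16 (B = 6 + (5 - 1*(-5)) = 6 + (5 + 5) = 6 + 10 = 16)
z(G, x) = -224/5 - 16*x/5 (z(G, x) = (16*(-14 - x))/5 = (-224 - 16*x)/5 = -224/5 - 16*x/5)
z(2*(-26), -7*(3 + 0)) - 1*17345 = (-224/5 - (-112)*(3 + 0)/5) - 1*17345 = (-224/5 - (-112)*3/5) - 17345 = (-224/5 - 16/5*(-21)) - 17345 = (-224/5 + 336/5) - 17345 = 112/5 - 17345 = -86613/5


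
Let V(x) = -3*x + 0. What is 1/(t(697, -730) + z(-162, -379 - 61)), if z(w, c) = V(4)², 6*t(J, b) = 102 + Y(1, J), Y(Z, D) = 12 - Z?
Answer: 6/977 ≈ 0.0061412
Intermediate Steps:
t(J, b) = 113/6 (t(J, b) = (102 + (12 - 1*1))/6 = (102 + (12 - 1))/6 = (102 + 11)/6 = (⅙)*113 = 113/6)
V(x) = -3*x
z(w, c) = 144 (z(w, c) = (-3*4)² = (-12)² = 144)
1/(t(697, -730) + z(-162, -379 - 61)) = 1/(113/6 + 144) = 1/(977/6) = 6/977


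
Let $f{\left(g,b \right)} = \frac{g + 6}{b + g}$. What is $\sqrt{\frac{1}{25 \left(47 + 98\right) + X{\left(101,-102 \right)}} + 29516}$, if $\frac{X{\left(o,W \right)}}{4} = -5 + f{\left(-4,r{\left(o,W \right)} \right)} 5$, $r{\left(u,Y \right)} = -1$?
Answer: $\frac{\sqrt{381890083641}}{3597} \approx 171.8$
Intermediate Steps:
$f{\left(g,b \right)} = \frac{6 + g}{b + g}$
$X{\left(o,W \right)} = -28$ ($X{\left(o,W \right)} = 4 \left(-5 + \frac{6 - 4}{-1 - 4} \cdot 5\right) = 4 \left(-5 + \frac{1}{-5} \cdot 2 \cdot 5\right) = 4 \left(-5 + \left(- \frac{1}{5}\right) 2 \cdot 5\right) = 4 \left(-5 - 2\right) = 4 \left(-7\right) = -28$)
$\sqrt{\frac{1}{25 \left(47 + 98\right) + X{\left(101,-102 \right)}} + 29516} = \sqrt{\frac{1}{25 \left(47 + 98\right) - 28} + 29516} = \sqrt{\frac{1}{25 \cdot 145 - 28} + 29516} = \sqrt{\frac{1}{3625 - 28} + 29516} = \sqrt{\frac{1}{3597} + 29516} = \sqrt{\frac{106169053}{3597}} = \frac{\sqrt{381890083641}}{3597}$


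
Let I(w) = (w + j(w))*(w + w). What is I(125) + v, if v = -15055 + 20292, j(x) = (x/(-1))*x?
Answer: -3869763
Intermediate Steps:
j(x) = -x**2 (j(x) = (x*(-1))*x = (-x)*x = -x**2)
v = 5237
I(w) = 2*w*(w - w**2) (I(w) = (w - w**2)*(w + w) = (w - w**2)*(2*w) = 2*w*(w - w**2))
I(125) + v = 2*125**2*(1 - 1*125) + 5237 = 2*15625*(1 - 125) + 5237 = 2*15625*(-124) + 5237 = -3875000 + 5237 = -3869763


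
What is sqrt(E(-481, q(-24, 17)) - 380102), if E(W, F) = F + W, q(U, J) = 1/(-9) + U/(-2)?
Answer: 2*I*sqrt(856285)/3 ≈ 616.9*I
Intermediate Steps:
q(U, J) = -1/9 - U/2 (q(U, J) = 1*(-1/9) + U*(-1/2) = -1/9 - U/2)
sqrt(E(-481, q(-24, 17)) - 380102) = sqrt(((-1/9 - 1/2*(-24)) - 481) - 380102) = sqrt(((-1/9 + 12) - 481) - 380102) = sqrt((107/9 - 481) - 380102) = sqrt(-4222/9 - 380102) = sqrt(-3425140/9) = 2*I*sqrt(856285)/3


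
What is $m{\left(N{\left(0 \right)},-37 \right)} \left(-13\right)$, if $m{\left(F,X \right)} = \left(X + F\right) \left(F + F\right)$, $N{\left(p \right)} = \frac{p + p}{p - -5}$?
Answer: $0$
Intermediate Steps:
$N{\left(p \right)} = \frac{2 p}{5 + p}$ ($N{\left(p \right)} = \frac{2 p}{p + 5} = \frac{2 p}{5 + p}$)
$m{\left(F,X \right)} = 2 F \left(F + X\right)$ ($m{\left(F,X \right)} = \left(F + X\right) 2 F = 2 F \left(F + X\right)$)
$m{\left(N{\left(0 \right)},-37 \right)} \left(-13\right) = 2 \cdot 2 \cdot 0 \frac{1}{5 + 0} \left(2 \cdot 0 \frac{1}{5 + 0} - 37\right) \left(-13\right) = 2 \cdot 2 \cdot 0 \cdot \frac{1}{5} \left(2 \cdot 0 \cdot \frac{1}{5} - 37\right) \left(-13\right) = 2 \cdot 0 \left(0 - 37\right) \left(-13\right) = 2 \cdot 0 \left(-37\right) \left(-13\right) = 0 \left(-13\right) = 0$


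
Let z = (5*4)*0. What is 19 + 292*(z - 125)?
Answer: -36481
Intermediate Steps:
z = 0 (z = 20*0 = 0)
19 + 292*(z - 125) = 19 + 292*(0 - 125) = 19 + 292*(-125) = 19 - 36500 = -36481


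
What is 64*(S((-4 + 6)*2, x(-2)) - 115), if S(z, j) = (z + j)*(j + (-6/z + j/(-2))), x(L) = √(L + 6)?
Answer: -7552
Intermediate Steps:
x(L) = √(6 + L)
S(z, j) = (j + z)*(j/2 - 6/z) (S(z, j) = (j + z)*(j + (-6/z + j*(-½))) = (j + z)*(j + (-6/z - j/2)) = (j + z)*(j/2 - 6/z))
64*(S((-4 + 6)*2, x(-2)) - 115) = 64*((-12*√(6 - 2) + ((-4 + 6)*2)*(-12 + (√(6 - 2))² + √(6 - 2)*((-4 + 6)*2)))/(2*(((-4 + 6)*2))) - 115) = 64*((-12*√4 + (2*2)*(-12 + (√4)² + √4*(2*2)))/(2*((2*2))) - 115) = 64*((½)*(-12*2 + 4*(-12 + 2² + 2*4))/4 - 115) = 64*((½)*(¼)*(-24 + 4*(-12 + 4 + 8)) - 115) = 64*((½)*(¼)*(-24 + 4*0) - 115) = 64*((½)*(¼)*(-24 + 0) - 115) = 64*((½)*(¼)*(-24) - 115) = 64*(-3 - 115) = 64*(-118) = -7552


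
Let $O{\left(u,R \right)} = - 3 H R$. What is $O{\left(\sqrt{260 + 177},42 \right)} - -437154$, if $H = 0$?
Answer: $437154$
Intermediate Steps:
$O{\left(u,R \right)} = 0$ ($O{\left(u,R \right)} = \left(-3\right) 0 R = 0 R = 0$)
$O{\left(\sqrt{260 + 177},42 \right)} - -437154 = 0 - -437154 = 0 + 437154 = 437154$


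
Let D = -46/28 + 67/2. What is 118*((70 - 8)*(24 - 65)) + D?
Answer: -2099469/7 ≈ -2.9992e+5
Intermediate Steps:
D = 223/7 (D = -46*1/28 + 67*(½) = -23/14 + 67/2 = 223/7 ≈ 31.857)
118*((70 - 8)*(24 - 65)) + D = 118*((70 - 8)*(24 - 65)) + 223/7 = 118*(62*(-41)) + 223/7 = 118*(-2542) + 223/7 = -299956 + 223/7 = -2099469/7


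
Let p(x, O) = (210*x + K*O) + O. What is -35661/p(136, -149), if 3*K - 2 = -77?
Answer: -11887/10712 ≈ -1.1097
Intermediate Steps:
K = -25 (K = 2/3 + (1/3)*(-77) = 2/3 - 77/3 = -25)
p(x, O) = -24*O + 210*x (p(x, O) = (210*x - 25*O) + O = (-25*O + 210*x) + O = -24*O + 210*x)
-35661/p(136, -149) = -35661/(-24*(-149) + 210*136) = -35661/(3576 + 28560) = -35661/32136 = -35661*1/32136 = -11887/10712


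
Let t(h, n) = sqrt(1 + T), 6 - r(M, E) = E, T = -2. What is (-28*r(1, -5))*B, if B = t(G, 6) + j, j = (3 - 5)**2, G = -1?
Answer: -1232 - 308*I ≈ -1232.0 - 308.0*I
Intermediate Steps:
r(M, E) = 6 - E
j = 4 (j = (-2)**2 = 4)
t(h, n) = I (t(h, n) = sqrt(1 - 2) = sqrt(-1) = I)
B = 4 + I (B = I + 4 = 4 + I ≈ 4.0 + 1.0*I)
(-28*r(1, -5))*B = (-28*(6 - 1*(-5)))*(4 + I) = (-28*(6 + 5))*(4 + I) = (-28*11)*(4 + I) = -308*(4 + I) = -1232 - 308*I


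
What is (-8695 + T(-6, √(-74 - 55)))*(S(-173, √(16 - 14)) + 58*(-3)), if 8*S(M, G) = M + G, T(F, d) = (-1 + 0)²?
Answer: 6803055/4 - 4347*√2/4 ≈ 1.6992e+6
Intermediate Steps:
T(F, d) = 1 (T(F, d) = (-1)² = 1)
S(M, G) = G/8 + M/8 (S(M, G) = (M + G)/8 = (G + M)/8 = G/8 + M/8)
(-8695 + T(-6, √(-74 - 55)))*(S(-173, √(16 - 14)) + 58*(-3)) = (-8695 + 1)*((√(16 - 14)/8 + (⅛)*(-173)) + 58*(-3)) = -8694*((√2/8 - 173/8) - 174) = -8694*((-173/8 + √2/8) - 174) = -8694*(-1565/8 + √2/8) = 6803055/4 - 4347*√2/4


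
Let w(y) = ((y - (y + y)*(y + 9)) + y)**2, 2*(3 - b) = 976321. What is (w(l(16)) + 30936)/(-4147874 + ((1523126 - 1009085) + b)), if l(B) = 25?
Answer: -5506872/8243981 ≈ -0.66799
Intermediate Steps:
b = -976315/2 (b = 3 - 1/2*976321 = 3 - 976321/2 = -976315/2 ≈ -4.8816e+5)
w(y) = (2*y - 2*y*(9 + y))**2 (w(y) = ((y - 2*y*(9 + y)) + y)**2 = (2*y - 2*y*(9 + y))**2)
(w(l(16)) + 30936)/(-4147874 + ((1523126 - 1009085) + b)) = (4*25**2*(8 + 25)**2 + 30936)/(-4147874 + ((1523126 - 1009085) - 976315/2)) = (4*625*33**2 + 30936)/(-4147874 + (514041 - 976315/2)) = (4*625*1089 + 30936)/(-4147874 + 51767/2) = (2722500 + 30936)/(-8243981/2) = 2753436*(-2/8243981) = -5506872/8243981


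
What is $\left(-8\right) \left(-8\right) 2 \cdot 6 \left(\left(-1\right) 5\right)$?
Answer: $-3840$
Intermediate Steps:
$\left(-8\right) \left(-8\right) 2 \cdot 6 \left(\left(-1\right) 5\right) = 64 \cdot 12 \left(-5\right) = 64 \left(-60\right) = -3840$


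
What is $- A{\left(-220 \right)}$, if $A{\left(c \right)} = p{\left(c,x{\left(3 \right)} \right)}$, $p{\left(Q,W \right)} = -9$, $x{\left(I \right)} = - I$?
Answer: $9$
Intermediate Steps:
$A{\left(c \right)} = -9$
$- A{\left(-220 \right)} = \left(-1\right) \left(-9\right) = 9$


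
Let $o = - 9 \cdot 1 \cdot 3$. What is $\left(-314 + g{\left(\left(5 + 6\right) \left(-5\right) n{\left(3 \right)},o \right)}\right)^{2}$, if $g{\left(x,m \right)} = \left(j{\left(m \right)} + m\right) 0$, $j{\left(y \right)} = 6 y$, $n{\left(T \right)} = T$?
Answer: $98596$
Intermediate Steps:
$o = -27$ ($o = \left(-9\right) 3 = -27$)
$g{\left(x,m \right)} = 0$ ($g{\left(x,m \right)} = \left(6 m + m\right) 0 = 7 m 0 = 0$)
$\left(-314 + g{\left(\left(5 + 6\right) \left(-5\right) n{\left(3 \right)},o \right)}\right)^{2} = \left(-314 + 0\right)^{2} = \left(-314\right)^{2} = 98596$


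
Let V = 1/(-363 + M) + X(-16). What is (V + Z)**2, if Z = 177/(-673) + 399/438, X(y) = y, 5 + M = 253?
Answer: 30126986810840529/127682542108900 ≈ 235.95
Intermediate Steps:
M = 248 (M = -5 + 253 = 248)
Z = 63667/98258 (Z = 177*(-1/673) + 399*(1/438) = -177/673 + 133/146 = 63667/98258 ≈ 0.64796)
V = -1841/115 (V = 1/(-363 + 248) - 16 = 1/(-115) - 16 = -1/115 - 16 = -1841/115 ≈ -16.009)
(V + Z)**2 = (-1841/115 + 63667/98258)**2 = (-173571273/11299670)**2 = 30126986810840529/127682542108900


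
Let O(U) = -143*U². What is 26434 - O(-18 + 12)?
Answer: 31582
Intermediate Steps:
26434 - O(-18 + 12) = 26434 - (-143)*(-18 + 12)² = 26434 - (-143)*(-6)² = 26434 - (-143)*36 = 26434 - 1*(-5148) = 26434 + 5148 = 31582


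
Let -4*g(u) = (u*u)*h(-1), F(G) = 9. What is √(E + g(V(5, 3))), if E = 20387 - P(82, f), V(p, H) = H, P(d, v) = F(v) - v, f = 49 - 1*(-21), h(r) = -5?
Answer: 3*√9093/2 ≈ 143.04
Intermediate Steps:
f = 70 (f = 49 + 21 = 70)
P(d, v) = 9 - v
g(u) = 5*u²/4 (g(u) = -u*u*(-5)/4 = -u²*(-5)/4 = -(-5)*u²/4 = 5*u²/4)
E = 20448 (E = 20387 - (9 - 1*70) = 20387 - (9 - 70) = 20387 - 1*(-61) = 20387 + 61 = 20448)
√(E + g(V(5, 3))) = √(20448 + (5/4)*3²) = √(20448 + (5/4)*9) = √(20448 + 45/4) = √(81837/4) = 3*√9093/2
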